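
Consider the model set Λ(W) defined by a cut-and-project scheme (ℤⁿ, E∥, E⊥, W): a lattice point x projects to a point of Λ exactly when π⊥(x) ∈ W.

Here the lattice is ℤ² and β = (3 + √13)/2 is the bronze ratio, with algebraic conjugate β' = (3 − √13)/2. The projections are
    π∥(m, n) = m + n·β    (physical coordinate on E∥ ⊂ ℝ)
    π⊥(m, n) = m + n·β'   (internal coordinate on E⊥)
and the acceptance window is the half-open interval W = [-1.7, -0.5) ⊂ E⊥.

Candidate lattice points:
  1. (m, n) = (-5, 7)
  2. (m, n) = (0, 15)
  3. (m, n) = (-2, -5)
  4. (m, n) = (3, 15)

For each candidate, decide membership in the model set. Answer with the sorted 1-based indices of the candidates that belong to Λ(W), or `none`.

4

β' = (3−√13)/2 ≈ -0.302776.
candidate 1: (m,n)=(-5,7) → π∥ = -5+7·β ≈ 18.119429, π⊥ = -5+7·β' ≈ -7.119429 ∉ [-1.7, -0.5) ⇒ out
candidate 2: (m,n)=(0,15) → π∥ = 0+15·β ≈ 49.541635, π⊥ = 0+15·β' ≈ -4.541635 ∉ [-1.7, -0.5) ⇒ out
candidate 3: (m,n)=(-2,-5) → π∥ = -2-5·β ≈ -18.513878, π⊥ = -2-5·β' ≈ -0.486122 ∉ [-1.7, -0.5) ⇒ out
candidate 4: (m,n)=(3,15) → π∥ = 3+15·β ≈ 52.541635, π⊥ = 3+15·β' ≈ -1.541635 ∈ [-1.7, -0.5) ⇒ IN Λ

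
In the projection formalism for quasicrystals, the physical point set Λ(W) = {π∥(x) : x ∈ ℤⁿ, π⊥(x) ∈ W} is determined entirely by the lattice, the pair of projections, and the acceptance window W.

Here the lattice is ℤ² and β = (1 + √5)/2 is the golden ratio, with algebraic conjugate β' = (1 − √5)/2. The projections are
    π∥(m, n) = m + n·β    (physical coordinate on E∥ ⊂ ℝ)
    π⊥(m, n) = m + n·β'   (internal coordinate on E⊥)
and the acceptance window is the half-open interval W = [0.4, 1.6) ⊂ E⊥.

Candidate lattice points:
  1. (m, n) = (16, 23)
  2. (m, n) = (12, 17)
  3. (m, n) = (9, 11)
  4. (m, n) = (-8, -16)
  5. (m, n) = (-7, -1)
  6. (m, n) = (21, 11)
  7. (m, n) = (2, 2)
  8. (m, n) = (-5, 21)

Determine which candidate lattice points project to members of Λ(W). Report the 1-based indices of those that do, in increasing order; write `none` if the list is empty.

2, 7

Numerically β ≈ 1.618034 and β' = −1/β ≈ -0.618034.
[1] lift (16,23): star map gives 1.785218; window check 0.4 ≤ 1.785218 < 1.6 is false → out
[2] lift (12,17): star map gives 1.493422; window check 0.4 ≤ 1.493422 < 1.6 is true → IN Λ
[3] lift (9,11): star map gives 2.201626; window check 0.4 ≤ 2.201626 < 1.6 is false → out
[4] lift (-8,-16): star map gives 1.888544; window check 0.4 ≤ 1.888544 < 1.6 is false → out
[5] lift (-7,-1): star map gives -6.381966; window check 0.4 ≤ -6.381966 < 1.6 is false → out
[6] lift (21,11): star map gives 14.201626; window check 0.4 ≤ 14.201626 < 1.6 is false → out
[7] lift (2,2): star map gives 0.763932; window check 0.4 ≤ 0.763932 < 1.6 is true → IN Λ
[8] lift (-5,21): star map gives -17.978714; window check 0.4 ≤ -17.978714 < 1.6 is false → out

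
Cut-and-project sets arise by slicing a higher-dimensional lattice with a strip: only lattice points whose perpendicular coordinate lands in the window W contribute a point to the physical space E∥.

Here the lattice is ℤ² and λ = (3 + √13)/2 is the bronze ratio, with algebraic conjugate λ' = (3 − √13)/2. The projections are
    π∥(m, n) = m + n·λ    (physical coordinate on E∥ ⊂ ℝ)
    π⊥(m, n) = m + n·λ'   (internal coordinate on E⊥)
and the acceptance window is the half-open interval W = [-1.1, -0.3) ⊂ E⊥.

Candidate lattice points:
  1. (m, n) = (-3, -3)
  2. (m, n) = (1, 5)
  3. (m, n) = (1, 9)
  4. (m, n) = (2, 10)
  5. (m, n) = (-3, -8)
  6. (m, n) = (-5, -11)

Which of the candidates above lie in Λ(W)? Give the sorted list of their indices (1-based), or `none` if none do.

2, 4, 5

Numerically λ ≈ 3.3028 and λ' = −1/λ ≈ -0.3028.
#1 (-3,-3): internal coord -3 + (-3)·λ' = -2.0917; -2.0917 ∉ [-1.1, -0.3) → out
#2 (1,5): internal coord 1 + (5)·λ' = -0.5139; -0.5139 ∈ [-1.1, -0.3) → IN Λ
#3 (1,9): internal coord 1 + (9)·λ' = -1.7250; -1.7250 ∉ [-1.1, -0.3) → out
#4 (2,10): internal coord 2 + (10)·λ' = -1.0278; -1.0278 ∈ [-1.1, -0.3) → IN Λ
#5 (-3,-8): internal coord -3 + (-8)·λ' = -0.5778; -0.5778 ∈ [-1.1, -0.3) → IN Λ
#6 (-5,-11): internal coord -5 + (-11)·λ' = -1.6695; -1.6695 ∉ [-1.1, -0.3) → out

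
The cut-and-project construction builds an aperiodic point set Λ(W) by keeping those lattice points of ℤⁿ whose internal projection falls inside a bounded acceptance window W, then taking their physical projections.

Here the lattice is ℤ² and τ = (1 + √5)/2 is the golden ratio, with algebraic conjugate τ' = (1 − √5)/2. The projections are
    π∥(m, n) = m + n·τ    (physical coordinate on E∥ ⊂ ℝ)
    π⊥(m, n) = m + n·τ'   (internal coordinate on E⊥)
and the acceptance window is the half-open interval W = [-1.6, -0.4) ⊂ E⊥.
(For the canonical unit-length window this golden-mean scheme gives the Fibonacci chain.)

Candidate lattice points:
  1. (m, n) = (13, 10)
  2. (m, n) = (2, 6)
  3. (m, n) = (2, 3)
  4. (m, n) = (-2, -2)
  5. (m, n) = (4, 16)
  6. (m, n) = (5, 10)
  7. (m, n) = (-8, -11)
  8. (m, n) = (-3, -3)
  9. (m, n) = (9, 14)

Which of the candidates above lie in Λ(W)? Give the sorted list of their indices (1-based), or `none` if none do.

τ' = (1−√5)/2 ≈ -0.618034.
[1] lift (13,10): star map gives 6.819660; window check -1.6 ≤ 6.819660 < -0.4 is false → out
[2] lift (2,6): star map gives -1.708204; window check -1.6 ≤ -1.708204 < -0.4 is false → out
[3] lift (2,3): star map gives 0.145898; window check -1.6 ≤ 0.145898 < -0.4 is false → out
[4] lift (-2,-2): star map gives -0.763932; window check -1.6 ≤ -0.763932 < -0.4 is true → IN Λ
[5] lift (4,16): star map gives -5.888544; window check -1.6 ≤ -5.888544 < -0.4 is false → out
[6] lift (5,10): star map gives -1.180340; window check -1.6 ≤ -1.180340 < -0.4 is true → IN Λ
[7] lift (-8,-11): star map gives -1.201626; window check -1.6 ≤ -1.201626 < -0.4 is true → IN Λ
[8] lift (-3,-3): star map gives -1.145898; window check -1.6 ≤ -1.145898 < -0.4 is true → IN Λ
[9] lift (9,14): star map gives 0.347524; window check -1.6 ≤ 0.347524 < -0.4 is false → out

4, 6, 7, 8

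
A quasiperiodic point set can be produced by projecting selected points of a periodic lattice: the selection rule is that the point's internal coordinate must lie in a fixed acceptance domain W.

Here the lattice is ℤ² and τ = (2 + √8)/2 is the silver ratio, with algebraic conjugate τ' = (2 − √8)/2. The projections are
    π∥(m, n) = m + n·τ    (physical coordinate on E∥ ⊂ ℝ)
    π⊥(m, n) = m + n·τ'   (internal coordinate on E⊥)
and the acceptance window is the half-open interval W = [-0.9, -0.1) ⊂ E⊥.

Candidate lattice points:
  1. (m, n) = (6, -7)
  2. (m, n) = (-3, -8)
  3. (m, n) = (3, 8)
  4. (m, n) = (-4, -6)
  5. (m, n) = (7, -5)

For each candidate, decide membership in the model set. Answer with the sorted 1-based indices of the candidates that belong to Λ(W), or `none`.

Numerically τ ≈ 2.414214 and τ' = −1/τ ≈ -0.414214.
#1 (6,-7): internal coord 6 + (-7)·τ' = +8.899495; +8.899495 ∉ [-0.9, -0.1) → out
#2 (-3,-8): internal coord -3 + (-8)·τ' = +0.313708; +0.313708 ∉ [-0.9, -0.1) → out
#3 (3,8): internal coord 3 + (8)·τ' = -0.313708; -0.313708 ∈ [-0.9, -0.1) → IN Λ
#4 (-4,-6): internal coord -4 + (-6)·τ' = -1.514719; -1.514719 ∉ [-0.9, -0.1) → out
#5 (7,-5): internal coord 7 + (-5)·τ' = +9.071068; +9.071068 ∉ [-0.9, -0.1) → out

3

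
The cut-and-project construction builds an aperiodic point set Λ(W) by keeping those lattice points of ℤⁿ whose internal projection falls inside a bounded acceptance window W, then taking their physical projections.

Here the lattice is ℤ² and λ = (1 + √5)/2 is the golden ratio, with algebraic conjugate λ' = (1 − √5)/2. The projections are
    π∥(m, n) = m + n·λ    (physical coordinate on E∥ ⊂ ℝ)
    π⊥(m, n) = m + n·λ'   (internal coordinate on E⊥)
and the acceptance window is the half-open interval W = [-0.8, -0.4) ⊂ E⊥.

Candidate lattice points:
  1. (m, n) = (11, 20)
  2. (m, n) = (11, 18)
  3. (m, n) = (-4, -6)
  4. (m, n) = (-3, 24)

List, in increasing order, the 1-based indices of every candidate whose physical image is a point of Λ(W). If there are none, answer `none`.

Compute λ' = (1−√5)/2 = -0.618034, so π⊥(m,n) = m -0.618034·n.
#1 (11,20): internal coord 11 + (20)·λ' = -1.360680; -1.360680 ∉ [-0.8, -0.4) → out
#2 (11,18): internal coord 11 + (18)·λ' = -0.124612; -0.124612 ∉ [-0.8, -0.4) → out
#3 (-4,-6): internal coord -4 + (-6)·λ' = -0.291796; -0.291796 ∉ [-0.8, -0.4) → out
#4 (-3,24): internal coord -3 + (24)·λ' = -17.832816; -17.832816 ∉ [-0.8, -0.4) → out

none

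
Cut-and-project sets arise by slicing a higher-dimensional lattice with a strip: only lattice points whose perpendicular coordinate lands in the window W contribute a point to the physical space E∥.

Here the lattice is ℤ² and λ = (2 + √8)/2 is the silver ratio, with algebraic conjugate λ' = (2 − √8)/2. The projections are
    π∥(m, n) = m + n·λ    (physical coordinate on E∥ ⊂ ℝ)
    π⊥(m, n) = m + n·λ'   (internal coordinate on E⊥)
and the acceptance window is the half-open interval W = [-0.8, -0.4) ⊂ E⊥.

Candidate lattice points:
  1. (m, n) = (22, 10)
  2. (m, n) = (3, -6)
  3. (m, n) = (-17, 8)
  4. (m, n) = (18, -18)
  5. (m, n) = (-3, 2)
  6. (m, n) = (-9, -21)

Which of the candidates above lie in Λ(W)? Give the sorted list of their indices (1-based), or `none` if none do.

Numerically λ ≈ 2.414214 and λ' = −1/λ ≈ -0.414214.
candidate 1: (m,n)=(22,10) → π∥ = 22+10·λ ≈ 46.142136, π⊥ = 22+10·λ' ≈ 17.857864 ∉ [-0.8, -0.4) ⇒ out
candidate 2: (m,n)=(3,-6) → π∥ = 3-6·λ ≈ -11.485281, π⊥ = 3-6·λ' ≈ 5.485281 ∉ [-0.8, -0.4) ⇒ out
candidate 3: (m,n)=(-17,8) → π∥ = -17+8·λ ≈ 2.313708, π⊥ = -17+8·λ' ≈ -20.313708 ∉ [-0.8, -0.4) ⇒ out
candidate 4: (m,n)=(18,-18) → π∥ = 18-18·λ ≈ -25.455844, π⊥ = 18-18·λ' ≈ 25.455844 ∉ [-0.8, -0.4) ⇒ out
candidate 5: (m,n)=(-3,2) → π∥ = -3+2·λ ≈ 1.828427, π⊥ = -3+2·λ' ≈ -3.828427 ∉ [-0.8, -0.4) ⇒ out
candidate 6: (m,n)=(-9,-21) → π∥ = -9-21·λ ≈ -59.698485, π⊥ = -9-21·λ' ≈ -0.301515 ∉ [-0.8, -0.4) ⇒ out

none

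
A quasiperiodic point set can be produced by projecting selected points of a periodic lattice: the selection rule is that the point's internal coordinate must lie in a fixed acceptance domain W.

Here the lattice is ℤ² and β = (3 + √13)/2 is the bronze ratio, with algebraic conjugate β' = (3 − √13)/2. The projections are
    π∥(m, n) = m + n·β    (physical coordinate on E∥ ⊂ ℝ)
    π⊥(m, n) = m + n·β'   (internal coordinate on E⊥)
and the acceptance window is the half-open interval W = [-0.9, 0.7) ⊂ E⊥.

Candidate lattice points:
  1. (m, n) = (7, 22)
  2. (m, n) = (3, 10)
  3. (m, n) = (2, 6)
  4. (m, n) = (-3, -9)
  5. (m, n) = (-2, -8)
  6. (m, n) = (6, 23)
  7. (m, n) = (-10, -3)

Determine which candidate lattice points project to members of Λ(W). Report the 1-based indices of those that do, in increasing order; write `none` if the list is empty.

Compute β' = (3−√13)/2 = -0.302776, so π⊥(m,n) = m -0.302776·n.
[1] lift (7,22): star map gives 0.338936; window check -0.9 ≤ 0.338936 < 0.7 is true → IN Λ
[2] lift (3,10): star map gives -0.027756; window check -0.9 ≤ -0.027756 < 0.7 is true → IN Λ
[3] lift (2,6): star map gives 0.183346; window check -0.9 ≤ 0.183346 < 0.7 is true → IN Λ
[4] lift (-3,-9): star map gives -0.275019; window check -0.9 ≤ -0.275019 < 0.7 is true → IN Λ
[5] lift (-2,-8): star map gives 0.422205; window check -0.9 ≤ 0.422205 < 0.7 is true → IN Λ
[6] lift (6,23): star map gives -0.963840; window check -0.9 ≤ -0.963840 < 0.7 is false → out
[7] lift (-10,-3): star map gives -9.091673; window check -0.9 ≤ -9.091673 < 0.7 is false → out

1, 2, 3, 4, 5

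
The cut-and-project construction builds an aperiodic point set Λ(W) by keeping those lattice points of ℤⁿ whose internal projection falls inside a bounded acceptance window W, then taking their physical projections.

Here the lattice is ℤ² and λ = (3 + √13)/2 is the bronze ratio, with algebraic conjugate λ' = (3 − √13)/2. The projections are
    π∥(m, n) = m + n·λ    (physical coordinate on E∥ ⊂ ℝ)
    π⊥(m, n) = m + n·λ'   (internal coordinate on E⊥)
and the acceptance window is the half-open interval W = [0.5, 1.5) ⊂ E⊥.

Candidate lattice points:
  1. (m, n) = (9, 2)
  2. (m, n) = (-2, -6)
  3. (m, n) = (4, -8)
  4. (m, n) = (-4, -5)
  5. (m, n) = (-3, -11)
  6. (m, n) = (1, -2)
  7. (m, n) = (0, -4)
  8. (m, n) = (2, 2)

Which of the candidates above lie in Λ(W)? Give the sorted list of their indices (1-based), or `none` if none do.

7, 8

λ' = (3−√13)/2 ≈ -0.3028.
#1 (9,2): internal coord 9 + (2)·λ' = +8.3944; +8.3944 ∉ [0.5, 1.5) → out
#2 (-2,-6): internal coord -2 + (-6)·λ' = -0.1833; -0.1833 ∉ [0.5, 1.5) → out
#3 (4,-8): internal coord 4 + (-8)·λ' = +6.4222; +6.4222 ∉ [0.5, 1.5) → out
#4 (-4,-5): internal coord -4 + (-5)·λ' = -2.4861; -2.4861 ∉ [0.5, 1.5) → out
#5 (-3,-11): internal coord -3 + (-11)·λ' = +0.3305; +0.3305 ∉ [0.5, 1.5) → out
#6 (1,-2): internal coord 1 + (-2)·λ' = +1.6056; +1.6056 ∉ [0.5, 1.5) → out
#7 (0,-4): internal coord 0 + (-4)·λ' = +1.2111; +1.2111 ∈ [0.5, 1.5) → IN Λ
#8 (2,2): internal coord 2 + (2)·λ' = +1.3944; +1.3944 ∈ [0.5, 1.5) → IN Λ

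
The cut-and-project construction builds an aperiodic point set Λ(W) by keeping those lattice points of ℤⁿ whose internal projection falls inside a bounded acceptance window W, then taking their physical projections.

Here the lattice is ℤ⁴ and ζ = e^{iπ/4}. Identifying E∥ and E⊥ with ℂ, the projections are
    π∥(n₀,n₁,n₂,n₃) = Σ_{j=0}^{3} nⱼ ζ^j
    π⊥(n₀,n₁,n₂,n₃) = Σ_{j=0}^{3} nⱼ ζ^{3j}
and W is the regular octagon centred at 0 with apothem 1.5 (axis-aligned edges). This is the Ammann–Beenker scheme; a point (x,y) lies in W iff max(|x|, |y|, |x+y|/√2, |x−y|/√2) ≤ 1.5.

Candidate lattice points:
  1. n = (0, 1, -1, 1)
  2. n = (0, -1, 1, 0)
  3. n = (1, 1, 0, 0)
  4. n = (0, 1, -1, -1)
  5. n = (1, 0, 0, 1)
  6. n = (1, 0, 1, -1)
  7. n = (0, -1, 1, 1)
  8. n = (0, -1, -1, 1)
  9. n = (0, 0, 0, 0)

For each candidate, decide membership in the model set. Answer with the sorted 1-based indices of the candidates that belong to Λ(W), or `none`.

3, 9

π⊥(n) = n₀ + n₁ζ³ + n₂ζ⁶ + n₃ζ⁹ where ζ = e^{iπ/4}.
#1 (0, 1, -1, 1): internal (0.0000, 2.4142); octagon support 2.4142 vs apothem 1.5 → ∉ W
#2 (0, -1, 1, 0): internal (0.7071, -1.7071); octagon support 1.7071 vs apothem 1.5 → ∉ W
#3 (1, 1, 0, 0): internal (0.2929, 0.7071); octagon support 0.7071 vs apothem 1.5 → ∈ W
#4 (0, 1, -1, -1): internal (-1.4142, 1.0000); octagon support 1.7071 vs apothem 1.5 → ∉ W
#5 (1, 0, 0, 1): internal (1.7071, 0.7071); octagon support 1.7071 vs apothem 1.5 → ∉ W
#6 (1, 0, 1, -1): internal (0.2929, -1.7071); octagon support 1.7071 vs apothem 1.5 → ∉ W
#7 (0, -1, 1, 1): internal (1.4142, -1.0000); octagon support 1.7071 vs apothem 1.5 → ∉ W
#8 (0, -1, -1, 1): internal (1.4142, 1.0000); octagon support 1.7071 vs apothem 1.5 → ∉ W
#9 (0, 0, 0, 0): internal (0.0000, 0.0000); octagon support 0.0000 vs apothem 1.5 → ∈ W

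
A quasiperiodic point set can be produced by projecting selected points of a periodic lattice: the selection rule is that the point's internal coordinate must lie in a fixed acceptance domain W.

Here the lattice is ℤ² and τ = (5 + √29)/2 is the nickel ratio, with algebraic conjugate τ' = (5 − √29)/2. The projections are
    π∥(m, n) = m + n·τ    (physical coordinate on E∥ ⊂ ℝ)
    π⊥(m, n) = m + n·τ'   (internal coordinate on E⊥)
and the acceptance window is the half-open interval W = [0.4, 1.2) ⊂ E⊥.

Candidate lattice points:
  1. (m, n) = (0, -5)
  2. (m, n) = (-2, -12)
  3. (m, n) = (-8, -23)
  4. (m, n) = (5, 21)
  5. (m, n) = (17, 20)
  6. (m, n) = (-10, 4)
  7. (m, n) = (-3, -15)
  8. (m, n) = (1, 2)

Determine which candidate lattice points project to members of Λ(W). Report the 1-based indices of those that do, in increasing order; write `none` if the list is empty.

τ' = (5−√29)/2 ≈ -0.192582.
#1 (0,-5): internal coord 0 + (-5)·τ' = +0.962912; +0.962912 ∈ [0.4, 1.2) → IN Λ
#2 (-2,-12): internal coord -2 + (-12)·τ' = +0.310989; +0.310989 ∉ [0.4, 1.2) → out
#3 (-8,-23): internal coord -8 + (-23)·τ' = -3.570605; -3.570605 ∉ [0.4, 1.2) → out
#4 (5,21): internal coord 5 + (21)·τ' = +0.955770; +0.955770 ∈ [0.4, 1.2) → IN Λ
#5 (17,20): internal coord 17 + (20)·τ' = +13.148352; +13.148352 ∉ [0.4, 1.2) → out
#6 (-10,4): internal coord -10 + (4)·τ' = -10.770330; -10.770330 ∉ [0.4, 1.2) → out
#7 (-3,-15): internal coord -3 + (-15)·τ' = -0.111264; -0.111264 ∉ [0.4, 1.2) → out
#8 (1,2): internal coord 1 + (2)·τ' = +0.614835; +0.614835 ∈ [0.4, 1.2) → IN Λ

1, 4, 8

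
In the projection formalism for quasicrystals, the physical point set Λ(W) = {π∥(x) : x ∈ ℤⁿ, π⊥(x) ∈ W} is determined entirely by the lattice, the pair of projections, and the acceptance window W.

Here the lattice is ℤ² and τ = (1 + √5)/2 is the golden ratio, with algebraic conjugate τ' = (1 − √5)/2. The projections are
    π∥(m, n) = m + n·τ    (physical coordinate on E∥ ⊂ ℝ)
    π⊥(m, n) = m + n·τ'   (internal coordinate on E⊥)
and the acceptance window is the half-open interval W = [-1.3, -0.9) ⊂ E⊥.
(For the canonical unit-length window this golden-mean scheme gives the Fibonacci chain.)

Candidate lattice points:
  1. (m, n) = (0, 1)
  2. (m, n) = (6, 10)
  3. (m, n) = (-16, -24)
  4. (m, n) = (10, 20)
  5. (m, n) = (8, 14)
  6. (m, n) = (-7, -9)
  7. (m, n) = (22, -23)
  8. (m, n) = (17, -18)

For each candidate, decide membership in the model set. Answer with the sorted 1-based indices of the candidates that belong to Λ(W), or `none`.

3

Compute τ' = (1−√5)/2 = -0.618034, so π⊥(m,n) = m -0.618034·n.
[1] lift (0,1): star map gives -0.618034; window check -1.3 ≤ -0.618034 < -0.9 is false → out
[2] lift (6,10): star map gives -0.180340; window check -1.3 ≤ -0.180340 < -0.9 is false → out
[3] lift (-16,-24): star map gives -1.167184; window check -1.3 ≤ -1.167184 < -0.9 is true → IN Λ
[4] lift (10,20): star map gives -2.360680; window check -1.3 ≤ -2.360680 < -0.9 is false → out
[5] lift (8,14): star map gives -0.652476; window check -1.3 ≤ -0.652476 < -0.9 is false → out
[6] lift (-7,-9): star map gives -1.437694; window check -1.3 ≤ -1.437694 < -0.9 is false → out
[7] lift (22,-23): star map gives 36.214782; window check -1.3 ≤ 36.214782 < -0.9 is false → out
[8] lift (17,-18): star map gives 28.124612; window check -1.3 ≤ 28.124612 < -0.9 is false → out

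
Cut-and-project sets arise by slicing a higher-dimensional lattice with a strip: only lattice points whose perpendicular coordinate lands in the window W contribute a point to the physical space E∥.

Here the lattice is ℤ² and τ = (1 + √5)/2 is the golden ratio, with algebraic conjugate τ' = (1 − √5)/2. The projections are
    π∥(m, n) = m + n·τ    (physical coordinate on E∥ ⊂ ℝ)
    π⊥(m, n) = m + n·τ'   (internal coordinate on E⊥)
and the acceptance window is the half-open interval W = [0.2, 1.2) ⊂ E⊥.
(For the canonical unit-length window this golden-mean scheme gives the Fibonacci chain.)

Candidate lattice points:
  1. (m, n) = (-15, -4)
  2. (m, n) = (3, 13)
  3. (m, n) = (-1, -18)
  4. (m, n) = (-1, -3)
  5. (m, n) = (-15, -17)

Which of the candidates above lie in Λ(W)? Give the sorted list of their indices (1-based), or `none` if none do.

4

Compute τ' = (1−√5)/2 = -0.618034, so π⊥(m,n) = m -0.618034·n.
[1] lift (-15,-4): star map gives -12.527864; window check 0.2 ≤ -12.527864 < 1.2 is false → out
[2] lift (3,13): star map gives -5.034442; window check 0.2 ≤ -5.034442 < 1.2 is false → out
[3] lift (-1,-18): star map gives 10.124612; window check 0.2 ≤ 10.124612 < 1.2 is false → out
[4] lift (-1,-3): star map gives 0.854102; window check 0.2 ≤ 0.854102 < 1.2 is true → IN Λ
[5] lift (-15,-17): star map gives -4.493422; window check 0.2 ≤ -4.493422 < 1.2 is false → out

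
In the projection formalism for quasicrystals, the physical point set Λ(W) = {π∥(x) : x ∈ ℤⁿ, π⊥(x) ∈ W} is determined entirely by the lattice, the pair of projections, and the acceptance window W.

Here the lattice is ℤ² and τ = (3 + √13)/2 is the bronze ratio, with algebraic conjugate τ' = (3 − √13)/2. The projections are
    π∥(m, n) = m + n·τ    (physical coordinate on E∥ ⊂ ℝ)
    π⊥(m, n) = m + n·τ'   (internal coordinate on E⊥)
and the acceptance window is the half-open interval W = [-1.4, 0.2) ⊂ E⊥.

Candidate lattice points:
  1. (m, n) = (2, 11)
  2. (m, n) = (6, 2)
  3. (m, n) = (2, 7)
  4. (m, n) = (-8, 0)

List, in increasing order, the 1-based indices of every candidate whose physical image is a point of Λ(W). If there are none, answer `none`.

1, 3

τ' = (3−√13)/2 ≈ -0.302776.
candidate 1: (m,n)=(2,11) → π∥ = 2+11·τ ≈ 38.330532, π⊥ = 2+11·τ' ≈ -1.330532 ∈ [-1.4, 0.2) ⇒ IN Λ
candidate 2: (m,n)=(6,2) → π∥ = 6+2·τ ≈ 12.605551, π⊥ = 6+2·τ' ≈ 5.394449 ∉ [-1.4, 0.2) ⇒ out
candidate 3: (m,n)=(2,7) → π∥ = 2+7·τ ≈ 25.119429, π⊥ = 2+7·τ' ≈ -0.119429 ∈ [-1.4, 0.2) ⇒ IN Λ
candidate 4: (m,n)=(-8,0) → π∥ = -8+0·τ ≈ -8.000000, π⊥ = -8+0·τ' ≈ -8.000000 ∉ [-1.4, 0.2) ⇒ out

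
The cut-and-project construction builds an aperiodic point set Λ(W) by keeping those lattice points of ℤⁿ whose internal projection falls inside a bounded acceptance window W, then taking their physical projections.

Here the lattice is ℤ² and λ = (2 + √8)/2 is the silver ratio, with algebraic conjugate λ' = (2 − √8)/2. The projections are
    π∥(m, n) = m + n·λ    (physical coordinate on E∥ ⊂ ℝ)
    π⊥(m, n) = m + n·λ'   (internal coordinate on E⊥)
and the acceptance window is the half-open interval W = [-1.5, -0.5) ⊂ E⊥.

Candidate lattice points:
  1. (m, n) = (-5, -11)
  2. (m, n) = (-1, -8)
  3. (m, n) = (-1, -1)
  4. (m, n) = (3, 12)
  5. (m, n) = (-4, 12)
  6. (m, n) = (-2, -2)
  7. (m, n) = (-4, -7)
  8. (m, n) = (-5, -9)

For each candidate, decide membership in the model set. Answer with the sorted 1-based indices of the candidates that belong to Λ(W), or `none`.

3, 6, 7, 8

λ' = (2−√8)/2 ≈ -0.41421.
#1 (-5,-11): internal coord -5 + (-11)·λ' = -0.44365; -0.44365 ∉ [-1.5, -0.5) → out
#2 (-1,-8): internal coord -1 + (-8)·λ' = +2.31371; +2.31371 ∉ [-1.5, -0.5) → out
#3 (-1,-1): internal coord -1 + (-1)·λ' = -0.58579; -0.58579 ∈ [-1.5, -0.5) → IN Λ
#4 (3,12): internal coord 3 + (12)·λ' = -1.97056; -1.97056 ∉ [-1.5, -0.5) → out
#5 (-4,12): internal coord -4 + (12)·λ' = -8.97056; -8.97056 ∉ [-1.5, -0.5) → out
#6 (-2,-2): internal coord -2 + (-2)·λ' = -1.17157; -1.17157 ∈ [-1.5, -0.5) → IN Λ
#7 (-4,-7): internal coord -4 + (-7)·λ' = -1.10051; -1.10051 ∈ [-1.5, -0.5) → IN Λ
#8 (-5,-9): internal coord -5 + (-9)·λ' = -1.27208; -1.27208 ∈ [-1.5, -0.5) → IN Λ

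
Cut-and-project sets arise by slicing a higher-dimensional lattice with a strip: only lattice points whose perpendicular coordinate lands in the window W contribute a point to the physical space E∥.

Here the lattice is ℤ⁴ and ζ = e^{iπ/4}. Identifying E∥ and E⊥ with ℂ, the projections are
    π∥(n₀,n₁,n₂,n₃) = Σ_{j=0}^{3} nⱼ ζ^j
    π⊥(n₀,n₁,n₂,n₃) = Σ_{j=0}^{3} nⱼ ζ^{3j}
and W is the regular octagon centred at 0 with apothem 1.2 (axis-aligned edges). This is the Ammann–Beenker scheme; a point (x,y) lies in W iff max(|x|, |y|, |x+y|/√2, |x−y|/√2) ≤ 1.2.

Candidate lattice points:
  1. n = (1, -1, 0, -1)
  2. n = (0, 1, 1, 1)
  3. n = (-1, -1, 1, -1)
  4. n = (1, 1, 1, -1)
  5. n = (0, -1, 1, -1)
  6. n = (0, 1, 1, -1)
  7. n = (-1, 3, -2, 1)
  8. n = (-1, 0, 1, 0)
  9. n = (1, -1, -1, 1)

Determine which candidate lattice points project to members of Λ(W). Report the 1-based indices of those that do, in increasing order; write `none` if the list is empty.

2, 4

With ζ = e^{iπ/4} the internal vectors are ζ^0,ζ^3,ζ^6,ζ^9.
candidate 1: n = (1, -1, 0, -1) → π⊥ ≈ (+1.00000, -1.41421); max(|x|,|y|,|x±y|/√2) = 1.70711 > 1.2 ⇒ ∉ W
candidate 2: n = (0, 1, 1, 1) → π⊥ ≈ (+0.00000, +0.41421); max(|x|,|y|,|x±y|/√2) = 0.41421 ≤ 1.2 ⇒ ∈ W
candidate 3: n = (-1, -1, 1, -1) → π⊥ ≈ (-1.00000, -2.41421); max(|x|,|y|,|x±y|/√2) = 2.41421 > 1.2 ⇒ ∉ W
candidate 4: n = (1, 1, 1, -1) → π⊥ ≈ (-0.41421, -1.00000); max(|x|,|y|,|x±y|/√2) = 1.00000 ≤ 1.2 ⇒ ∈ W
candidate 5: n = (0, -1, 1, -1) → π⊥ ≈ (+0.00000, -2.41421); max(|x|,|y|,|x±y|/√2) = 2.41421 > 1.2 ⇒ ∉ W
candidate 6: n = (0, 1, 1, -1) → π⊥ ≈ (-1.41421, -1.00000); max(|x|,|y|,|x±y|/√2) = 1.70711 > 1.2 ⇒ ∉ W
candidate 7: n = (-1, 3, -2, 1) → π⊥ ≈ (-2.41421, +4.82843); max(|x|,|y|,|x±y|/√2) = 5.12132 > 1.2 ⇒ ∉ W
candidate 8: n = (-1, 0, 1, 0) → π⊥ ≈ (-1.00000, -1.00000); max(|x|,|y|,|x±y|/√2) = 1.41421 > 1.2 ⇒ ∉ W
candidate 9: n = (1, -1, -1, 1) → π⊥ ≈ (+2.41421, +1.00000); max(|x|,|y|,|x±y|/√2) = 2.41421 > 1.2 ⇒ ∉ W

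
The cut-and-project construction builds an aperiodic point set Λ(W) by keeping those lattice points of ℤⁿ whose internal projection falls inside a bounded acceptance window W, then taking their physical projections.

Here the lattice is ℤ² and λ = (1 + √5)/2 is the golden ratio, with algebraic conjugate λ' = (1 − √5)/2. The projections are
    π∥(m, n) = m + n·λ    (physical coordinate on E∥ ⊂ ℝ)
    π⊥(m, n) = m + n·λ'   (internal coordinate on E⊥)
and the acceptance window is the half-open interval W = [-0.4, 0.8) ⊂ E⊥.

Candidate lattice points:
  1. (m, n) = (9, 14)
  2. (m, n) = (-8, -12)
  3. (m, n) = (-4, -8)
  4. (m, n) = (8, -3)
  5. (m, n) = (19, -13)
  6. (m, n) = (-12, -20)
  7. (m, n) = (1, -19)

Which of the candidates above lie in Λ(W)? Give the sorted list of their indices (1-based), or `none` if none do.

Compute λ' = (1−√5)/2 = -0.61803, so π⊥(m,n) = m -0.61803·n.
candidate 1: (m,n)=(9,14) → π∥ = 9+14·λ ≈ 31.65248, π⊥ = 9+14·λ' ≈ 0.34752 ∈ [-0.4, 0.8) ⇒ IN Λ
candidate 2: (m,n)=(-8,-12) → π∥ = -8-12·λ ≈ -27.41641, π⊥ = -8-12·λ' ≈ -0.58359 ∉ [-0.4, 0.8) ⇒ out
candidate 3: (m,n)=(-4,-8) → π∥ = -4-8·λ ≈ -16.94427, π⊥ = -4-8·λ' ≈ 0.94427 ∉ [-0.4, 0.8) ⇒ out
candidate 4: (m,n)=(8,-3) → π∥ = 8-3·λ ≈ 3.14590, π⊥ = 8-3·λ' ≈ 9.85410 ∉ [-0.4, 0.8) ⇒ out
candidate 5: (m,n)=(19,-13) → π∥ = 19-13·λ ≈ -2.03444, π⊥ = 19-13·λ' ≈ 27.03444 ∉ [-0.4, 0.8) ⇒ out
candidate 6: (m,n)=(-12,-20) → π∥ = -12-20·λ ≈ -44.36068, π⊥ = -12-20·λ' ≈ 0.36068 ∈ [-0.4, 0.8) ⇒ IN Λ
candidate 7: (m,n)=(1,-19) → π∥ = 1-19·λ ≈ -29.74265, π⊥ = 1-19·λ' ≈ 12.74265 ∉ [-0.4, 0.8) ⇒ out

1, 6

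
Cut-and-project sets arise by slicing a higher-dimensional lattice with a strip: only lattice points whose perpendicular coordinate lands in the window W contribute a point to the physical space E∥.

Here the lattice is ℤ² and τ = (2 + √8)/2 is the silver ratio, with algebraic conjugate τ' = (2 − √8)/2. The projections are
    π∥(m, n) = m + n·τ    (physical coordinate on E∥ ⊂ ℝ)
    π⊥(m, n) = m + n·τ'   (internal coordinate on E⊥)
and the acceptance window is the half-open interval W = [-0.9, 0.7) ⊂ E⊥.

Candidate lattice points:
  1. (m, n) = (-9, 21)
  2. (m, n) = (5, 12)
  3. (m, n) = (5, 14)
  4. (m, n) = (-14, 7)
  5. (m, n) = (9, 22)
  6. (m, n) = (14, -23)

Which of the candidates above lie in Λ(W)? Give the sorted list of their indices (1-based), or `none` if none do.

Compute τ' = (2−√8)/2 = -0.4142, so π⊥(m,n) = m -0.4142·n.
#1 (-9,21): internal coord -9 + (21)·τ' = -17.6985; -17.6985 ∉ [-0.9, 0.7) → out
#2 (5,12): internal coord 5 + (12)·τ' = +0.0294; +0.0294 ∈ [-0.9, 0.7) → IN Λ
#3 (5,14): internal coord 5 + (14)·τ' = -0.7990; -0.7990 ∈ [-0.9, 0.7) → IN Λ
#4 (-14,7): internal coord -14 + (7)·τ' = -16.8995; -16.8995 ∉ [-0.9, 0.7) → out
#5 (9,22): internal coord 9 + (22)·τ' = -0.1127; -0.1127 ∈ [-0.9, 0.7) → IN Λ
#6 (14,-23): internal coord 14 + (-23)·τ' = +23.5269; +23.5269 ∉ [-0.9, 0.7) → out

2, 3, 5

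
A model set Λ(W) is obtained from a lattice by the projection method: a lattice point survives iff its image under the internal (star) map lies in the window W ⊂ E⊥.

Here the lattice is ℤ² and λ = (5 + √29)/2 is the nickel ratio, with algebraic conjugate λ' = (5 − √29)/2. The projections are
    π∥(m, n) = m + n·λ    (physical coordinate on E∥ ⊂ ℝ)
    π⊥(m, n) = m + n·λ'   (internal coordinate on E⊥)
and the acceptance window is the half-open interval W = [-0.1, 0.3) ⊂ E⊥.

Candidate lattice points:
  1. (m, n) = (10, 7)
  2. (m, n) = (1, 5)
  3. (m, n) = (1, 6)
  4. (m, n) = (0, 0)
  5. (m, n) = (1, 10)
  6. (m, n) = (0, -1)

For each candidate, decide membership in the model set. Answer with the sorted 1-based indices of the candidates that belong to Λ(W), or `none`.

2, 4, 6

Compute λ' = (5−√29)/2 = -0.192582, so π⊥(m,n) = m -0.192582·n.
[1] lift (10,7): star map gives 8.651923; window check -0.1 ≤ 8.651923 < 0.3 is false → out
[2] lift (1,5): star map gives 0.037088; window check -0.1 ≤ 0.037088 < 0.3 is true → IN Λ
[3] lift (1,6): star map gives -0.155494; window check -0.1 ≤ -0.155494 < 0.3 is false → out
[4] lift (0,0): star map gives 0.000000; window check -0.1 ≤ 0.000000 < 0.3 is true → IN Λ
[5] lift (1,10): star map gives -0.925824; window check -0.1 ≤ -0.925824 < 0.3 is false → out
[6] lift (0,-1): star map gives 0.192582; window check -0.1 ≤ 0.192582 < 0.3 is true → IN Λ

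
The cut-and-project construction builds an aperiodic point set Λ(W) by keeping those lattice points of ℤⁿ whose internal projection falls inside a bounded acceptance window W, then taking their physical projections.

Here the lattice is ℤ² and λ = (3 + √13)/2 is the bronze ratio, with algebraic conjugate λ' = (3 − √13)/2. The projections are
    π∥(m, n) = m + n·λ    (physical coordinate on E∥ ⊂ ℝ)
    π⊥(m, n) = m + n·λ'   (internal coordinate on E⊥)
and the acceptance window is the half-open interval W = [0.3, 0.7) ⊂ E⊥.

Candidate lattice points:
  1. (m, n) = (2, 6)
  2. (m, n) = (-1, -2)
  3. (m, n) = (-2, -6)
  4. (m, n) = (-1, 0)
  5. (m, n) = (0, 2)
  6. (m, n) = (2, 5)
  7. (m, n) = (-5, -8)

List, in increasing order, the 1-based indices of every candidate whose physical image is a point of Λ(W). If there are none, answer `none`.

6

λ' = (3−√13)/2 ≈ -0.3028.
[1] lift (2,6): star map gives 0.1833; window check 0.3 ≤ 0.1833 < 0.7 is false → out
[2] lift (-1,-2): star map gives -0.3944; window check 0.3 ≤ -0.3944 < 0.7 is false → out
[3] lift (-2,-6): star map gives -0.1833; window check 0.3 ≤ -0.1833 < 0.7 is false → out
[4] lift (-1,0): star map gives -1.0000; window check 0.3 ≤ -1.0000 < 0.7 is false → out
[5] lift (0,2): star map gives -0.6056; window check 0.3 ≤ -0.6056 < 0.7 is false → out
[6] lift (2,5): star map gives 0.4861; window check 0.3 ≤ 0.4861 < 0.7 is true → IN Λ
[7] lift (-5,-8): star map gives -2.5778; window check 0.3 ≤ -2.5778 < 0.7 is false → out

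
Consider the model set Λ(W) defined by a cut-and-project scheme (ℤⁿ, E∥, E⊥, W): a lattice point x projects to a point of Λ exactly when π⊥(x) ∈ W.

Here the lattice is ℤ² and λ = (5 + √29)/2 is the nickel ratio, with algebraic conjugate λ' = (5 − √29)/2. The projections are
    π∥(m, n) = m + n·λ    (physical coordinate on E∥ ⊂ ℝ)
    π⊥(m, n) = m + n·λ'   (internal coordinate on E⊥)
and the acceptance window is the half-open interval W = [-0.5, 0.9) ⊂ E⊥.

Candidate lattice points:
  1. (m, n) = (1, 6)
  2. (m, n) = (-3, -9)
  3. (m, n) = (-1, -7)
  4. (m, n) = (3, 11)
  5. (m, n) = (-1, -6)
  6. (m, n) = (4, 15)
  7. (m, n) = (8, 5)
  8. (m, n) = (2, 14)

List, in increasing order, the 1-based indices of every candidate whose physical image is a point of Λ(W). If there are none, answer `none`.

1, 3, 4, 5

λ' = (5−√29)/2 ≈ -0.19258.
[1] lift (1,6): star map gives -0.15549; window check -0.5 ≤ -0.15549 < 0.9 is true → IN Λ
[2] lift (-3,-9): star map gives -1.26676; window check -0.5 ≤ -1.26676 < 0.9 is false → out
[3] lift (-1,-7): star map gives 0.34808; window check -0.5 ≤ 0.34808 < 0.9 is true → IN Λ
[4] lift (3,11): star map gives 0.88159; window check -0.5 ≤ 0.88159 < 0.9 is true → IN Λ
[5] lift (-1,-6): star map gives 0.15549; window check -0.5 ≤ 0.15549 < 0.9 is true → IN Λ
[6] lift (4,15): star map gives 1.11126; window check -0.5 ≤ 1.11126 < 0.9 is false → out
[7] lift (8,5): star map gives 7.03709; window check -0.5 ≤ 7.03709 < 0.9 is false → out
[8] lift (2,14): star map gives -0.69615; window check -0.5 ≤ -0.69615 < 0.9 is false → out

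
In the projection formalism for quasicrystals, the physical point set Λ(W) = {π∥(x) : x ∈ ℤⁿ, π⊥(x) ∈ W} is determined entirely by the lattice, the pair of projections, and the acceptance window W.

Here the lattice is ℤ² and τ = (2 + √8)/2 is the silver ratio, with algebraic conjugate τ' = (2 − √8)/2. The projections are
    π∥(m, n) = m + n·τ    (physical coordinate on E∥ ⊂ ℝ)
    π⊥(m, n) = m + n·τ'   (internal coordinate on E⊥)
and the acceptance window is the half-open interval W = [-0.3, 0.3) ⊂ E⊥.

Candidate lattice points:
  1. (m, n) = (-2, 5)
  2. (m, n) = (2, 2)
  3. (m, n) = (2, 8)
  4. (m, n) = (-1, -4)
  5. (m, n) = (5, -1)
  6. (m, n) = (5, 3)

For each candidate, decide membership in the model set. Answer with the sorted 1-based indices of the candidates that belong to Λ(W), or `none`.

none

Compute τ' = (2−√8)/2 = -0.414214, so π⊥(m,n) = m -0.414214·n.
[1] lift (-2,5): star map gives -4.071068; window check -0.3 ≤ -4.071068 < 0.3 is false → out
[2] lift (2,2): star map gives 1.171573; window check -0.3 ≤ 1.171573 < 0.3 is false → out
[3] lift (2,8): star map gives -1.313708; window check -0.3 ≤ -1.313708 < 0.3 is false → out
[4] lift (-1,-4): star map gives 0.656854; window check -0.3 ≤ 0.656854 < 0.3 is false → out
[5] lift (5,-1): star map gives 5.414214; window check -0.3 ≤ 5.414214 < 0.3 is false → out
[6] lift (5,3): star map gives 3.757359; window check -0.3 ≤ 3.757359 < 0.3 is false → out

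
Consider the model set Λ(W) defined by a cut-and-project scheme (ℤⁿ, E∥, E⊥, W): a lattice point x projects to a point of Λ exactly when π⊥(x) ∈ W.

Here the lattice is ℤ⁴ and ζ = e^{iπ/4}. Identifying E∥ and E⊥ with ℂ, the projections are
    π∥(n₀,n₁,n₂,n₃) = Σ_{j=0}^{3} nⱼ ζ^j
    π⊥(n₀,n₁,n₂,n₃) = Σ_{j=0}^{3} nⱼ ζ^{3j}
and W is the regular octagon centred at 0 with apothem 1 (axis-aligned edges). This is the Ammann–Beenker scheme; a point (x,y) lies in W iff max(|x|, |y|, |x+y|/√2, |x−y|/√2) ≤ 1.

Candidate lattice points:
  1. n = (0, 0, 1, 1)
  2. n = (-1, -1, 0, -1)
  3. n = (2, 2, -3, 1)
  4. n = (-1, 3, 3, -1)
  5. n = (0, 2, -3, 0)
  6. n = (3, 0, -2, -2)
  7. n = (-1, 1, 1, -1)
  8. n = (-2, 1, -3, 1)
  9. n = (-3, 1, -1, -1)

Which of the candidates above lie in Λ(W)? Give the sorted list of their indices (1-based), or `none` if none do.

1

π⊥(n) = n₀ + n₁ζ³ + n₂ζ⁶ + n₃ζ⁹ where ζ = e^{iπ/4}.
#1 (0, 0, 1, 1): internal (0.7071, -0.2929); octagon support 0.7071 vs apothem 1 → ∈ W
#2 (-1, -1, 0, -1): internal (-1.0000, -1.4142); octagon support 1.7071 vs apothem 1 → ∉ W
#3 (2, 2, -3, 1): internal (1.2929, 5.1213); octagon support 5.1213 vs apothem 1 → ∉ W
#4 (-1, 3, 3, -1): internal (-3.8284, -1.5858); octagon support 3.8284 vs apothem 1 → ∉ W
#5 (0, 2, -3, 0): internal (-1.4142, 4.4142); octagon support 4.4142 vs apothem 1 → ∉ W
#6 (3, 0, -2, -2): internal (1.5858, 0.5858); octagon support 1.5858 vs apothem 1 → ∉ W
#7 (-1, 1, 1, -1): internal (-2.4142, -1.0000); octagon support 2.4142 vs apothem 1 → ∉ W
#8 (-2, 1, -3, 1): internal (-2.0000, 4.4142); octagon support 4.5355 vs apothem 1 → ∉ W
#9 (-3, 1, -1, -1): internal (-4.4142, 1.0000); octagon support 4.4142 vs apothem 1 → ∉ W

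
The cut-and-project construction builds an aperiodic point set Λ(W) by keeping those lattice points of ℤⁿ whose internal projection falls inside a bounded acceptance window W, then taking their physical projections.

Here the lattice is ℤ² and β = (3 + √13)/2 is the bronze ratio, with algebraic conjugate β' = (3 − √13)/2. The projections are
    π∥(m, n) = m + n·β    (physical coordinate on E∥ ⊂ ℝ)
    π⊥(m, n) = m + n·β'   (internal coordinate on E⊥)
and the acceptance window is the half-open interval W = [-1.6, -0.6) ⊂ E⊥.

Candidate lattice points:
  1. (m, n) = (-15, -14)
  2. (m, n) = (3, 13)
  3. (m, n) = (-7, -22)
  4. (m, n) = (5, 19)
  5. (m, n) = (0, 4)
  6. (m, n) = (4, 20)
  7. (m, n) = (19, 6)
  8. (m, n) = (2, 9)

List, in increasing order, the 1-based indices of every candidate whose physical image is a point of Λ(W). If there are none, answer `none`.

2, 4, 5, 8

Numerically β ≈ 3.30278 and β' = −1/β ≈ -0.30278.
#1 (-15,-14): internal coord -15 + (-14)·β' = -10.76114; -10.76114 ∉ [-1.6, -0.6) → out
#2 (3,13): internal coord 3 + (13)·β' = -0.93608; -0.93608 ∈ [-1.6, -0.6) → IN Λ
#3 (-7,-22): internal coord -7 + (-22)·β' = -0.33894; -0.33894 ∉ [-1.6, -0.6) → out
#4 (5,19): internal coord 5 + (19)·β' = -0.75274; -0.75274 ∈ [-1.6, -0.6) → IN Λ
#5 (0,4): internal coord 0 + (4)·β' = -1.21110; -1.21110 ∈ [-1.6, -0.6) → IN Λ
#6 (4,20): internal coord 4 + (20)·β' = -2.05551; -2.05551 ∉ [-1.6, -0.6) → out
#7 (19,6): internal coord 19 + (6)·β' = +17.18335; +17.18335 ∉ [-1.6, -0.6) → out
#8 (2,9): internal coord 2 + (9)·β' = -0.72498; -0.72498 ∈ [-1.6, -0.6) → IN Λ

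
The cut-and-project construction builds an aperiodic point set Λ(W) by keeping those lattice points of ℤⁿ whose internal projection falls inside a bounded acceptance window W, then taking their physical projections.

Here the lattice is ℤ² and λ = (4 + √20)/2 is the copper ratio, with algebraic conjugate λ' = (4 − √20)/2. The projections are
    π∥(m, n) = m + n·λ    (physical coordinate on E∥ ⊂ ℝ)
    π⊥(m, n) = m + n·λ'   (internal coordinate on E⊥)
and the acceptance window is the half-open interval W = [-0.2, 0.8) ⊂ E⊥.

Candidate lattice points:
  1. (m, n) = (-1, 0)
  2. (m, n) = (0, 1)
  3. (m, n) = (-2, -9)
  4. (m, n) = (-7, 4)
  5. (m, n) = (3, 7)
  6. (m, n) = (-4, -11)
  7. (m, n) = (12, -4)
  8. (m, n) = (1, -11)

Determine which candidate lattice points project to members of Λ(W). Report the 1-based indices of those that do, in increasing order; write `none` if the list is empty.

λ' = (4−√20)/2 ≈ -0.23607.
#1 (-1,0): internal coord -1 + (0)·λ' = -1.00000; -1.00000 ∉ [-0.2, 0.8) → out
#2 (0,1): internal coord 0 + (1)·λ' = -0.23607; -0.23607 ∉ [-0.2, 0.8) → out
#3 (-2,-9): internal coord -2 + (-9)·λ' = +0.12461; +0.12461 ∈ [-0.2, 0.8) → IN Λ
#4 (-7,4): internal coord -7 + (4)·λ' = -7.94427; -7.94427 ∉ [-0.2, 0.8) → out
#5 (3,7): internal coord 3 + (7)·λ' = +1.34752; +1.34752 ∉ [-0.2, 0.8) → out
#6 (-4,-11): internal coord -4 + (-11)·λ' = -1.40325; -1.40325 ∉ [-0.2, 0.8) → out
#7 (12,-4): internal coord 12 + (-4)·λ' = +12.94427; +12.94427 ∉ [-0.2, 0.8) → out
#8 (1,-11): internal coord 1 + (-11)·λ' = +3.59675; +3.59675 ∉ [-0.2, 0.8) → out

3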